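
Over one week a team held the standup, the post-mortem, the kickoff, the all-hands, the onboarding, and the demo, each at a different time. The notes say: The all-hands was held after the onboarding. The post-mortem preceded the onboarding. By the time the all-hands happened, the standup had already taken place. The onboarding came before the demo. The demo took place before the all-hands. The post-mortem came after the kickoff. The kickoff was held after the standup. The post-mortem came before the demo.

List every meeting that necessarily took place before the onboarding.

Directly stated before the onboarding: the post-mortem.
The kickoff reaches the onboarding via the kickoff → the post-mortem → the onboarding.
The standup reaches the onboarding via the standup → the kickoff → the post-mortem → the onboarding.

the kickoff, the post-mortem, the standup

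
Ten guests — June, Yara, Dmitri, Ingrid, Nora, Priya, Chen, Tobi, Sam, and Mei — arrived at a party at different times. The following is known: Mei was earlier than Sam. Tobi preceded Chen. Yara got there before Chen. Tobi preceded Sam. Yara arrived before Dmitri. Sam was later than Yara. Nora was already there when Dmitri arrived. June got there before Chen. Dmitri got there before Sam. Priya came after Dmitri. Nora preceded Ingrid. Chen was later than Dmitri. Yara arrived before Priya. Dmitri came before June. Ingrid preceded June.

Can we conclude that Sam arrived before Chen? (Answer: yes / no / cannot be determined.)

No chain of stated constraints runs from Sam to Chen, and none runs from Chen to Sam either.
So the relative order of Sam and Chen is not fixed by the given facts.

cannot be determined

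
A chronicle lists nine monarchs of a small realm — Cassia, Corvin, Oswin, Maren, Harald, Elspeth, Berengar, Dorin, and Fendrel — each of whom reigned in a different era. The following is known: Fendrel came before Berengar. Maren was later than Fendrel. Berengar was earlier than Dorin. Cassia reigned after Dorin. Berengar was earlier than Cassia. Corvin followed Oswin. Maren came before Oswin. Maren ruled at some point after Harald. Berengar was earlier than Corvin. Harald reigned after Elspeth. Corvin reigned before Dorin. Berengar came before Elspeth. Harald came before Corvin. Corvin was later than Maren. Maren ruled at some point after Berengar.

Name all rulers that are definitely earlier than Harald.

Berengar, Elspeth, Fendrel

Directly stated before Harald: Elspeth.
Berengar reaches Harald via Berengar → Elspeth → Harald.
Fendrel reaches Harald via Fendrel → Berengar → Elspeth → Harald.
No chain forces Oswin (or any of the others) ahead of Harald.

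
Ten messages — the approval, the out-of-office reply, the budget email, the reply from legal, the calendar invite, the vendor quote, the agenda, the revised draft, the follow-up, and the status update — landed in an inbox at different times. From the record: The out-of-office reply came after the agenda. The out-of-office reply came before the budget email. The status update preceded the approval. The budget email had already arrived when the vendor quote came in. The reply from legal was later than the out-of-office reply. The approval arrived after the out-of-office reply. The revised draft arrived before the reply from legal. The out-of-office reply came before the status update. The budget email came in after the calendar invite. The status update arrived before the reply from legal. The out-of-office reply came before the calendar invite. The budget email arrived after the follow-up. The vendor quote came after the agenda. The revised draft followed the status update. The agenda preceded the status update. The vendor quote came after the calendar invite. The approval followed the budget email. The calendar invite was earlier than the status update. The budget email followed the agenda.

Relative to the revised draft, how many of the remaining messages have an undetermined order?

4

Forced before the revised draft: the agenda, the calendar invite, the out-of-office reply, and the status update; forced after the revised draft: the reply from legal.
That leaves the approval, the budget email, the follow-up, and the vendor quote with no forced order relative to the revised draft — 4.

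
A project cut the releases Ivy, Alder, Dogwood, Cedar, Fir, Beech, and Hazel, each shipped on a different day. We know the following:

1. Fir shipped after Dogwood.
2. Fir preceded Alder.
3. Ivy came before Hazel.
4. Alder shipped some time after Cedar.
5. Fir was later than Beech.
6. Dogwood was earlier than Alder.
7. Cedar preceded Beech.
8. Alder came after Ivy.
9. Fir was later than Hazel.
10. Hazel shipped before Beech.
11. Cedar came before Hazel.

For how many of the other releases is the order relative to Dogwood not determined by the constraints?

Forced after Dogwood: Alder and Fir.
That leaves Beech, Cedar, Hazel, and Ivy with no forced order relative to Dogwood — 4.

4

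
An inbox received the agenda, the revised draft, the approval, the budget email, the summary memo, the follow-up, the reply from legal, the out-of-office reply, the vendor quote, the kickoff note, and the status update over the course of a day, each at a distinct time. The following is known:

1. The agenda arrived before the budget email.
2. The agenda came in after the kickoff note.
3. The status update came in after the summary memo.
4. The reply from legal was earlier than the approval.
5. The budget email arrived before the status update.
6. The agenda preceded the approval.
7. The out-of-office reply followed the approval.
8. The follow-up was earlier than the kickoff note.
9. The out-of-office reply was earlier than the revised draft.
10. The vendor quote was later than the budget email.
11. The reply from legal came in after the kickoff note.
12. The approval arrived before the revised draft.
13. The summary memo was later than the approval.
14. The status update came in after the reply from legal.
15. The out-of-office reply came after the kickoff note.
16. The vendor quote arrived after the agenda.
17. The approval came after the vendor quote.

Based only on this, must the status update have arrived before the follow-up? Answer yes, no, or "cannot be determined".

Tracing the constraints gives the follow-up → the kickoff note → the reply from legal → the status update, so the follow-up must come before the status update.
That means the status update cannot be before the follow-up.

no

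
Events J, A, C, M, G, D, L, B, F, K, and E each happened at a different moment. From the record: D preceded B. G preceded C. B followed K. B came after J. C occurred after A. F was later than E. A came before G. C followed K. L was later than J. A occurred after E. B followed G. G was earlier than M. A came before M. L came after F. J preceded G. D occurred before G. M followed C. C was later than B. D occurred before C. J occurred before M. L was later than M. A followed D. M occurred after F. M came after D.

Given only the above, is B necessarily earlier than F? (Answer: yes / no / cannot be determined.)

No chain of stated constraints runs from B to F, and none runs from F to B either.
So the relative order of B and F is not fixed by the given facts.

cannot be determined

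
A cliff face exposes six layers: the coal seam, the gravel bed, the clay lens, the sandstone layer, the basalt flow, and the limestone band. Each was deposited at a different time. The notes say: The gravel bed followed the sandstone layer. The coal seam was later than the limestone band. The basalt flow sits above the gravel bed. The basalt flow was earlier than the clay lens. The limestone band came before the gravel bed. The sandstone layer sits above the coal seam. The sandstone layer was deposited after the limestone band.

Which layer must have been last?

Every other layer has a chain of constraints placing it before the clay lens, so the clay lens is last.

the clay lens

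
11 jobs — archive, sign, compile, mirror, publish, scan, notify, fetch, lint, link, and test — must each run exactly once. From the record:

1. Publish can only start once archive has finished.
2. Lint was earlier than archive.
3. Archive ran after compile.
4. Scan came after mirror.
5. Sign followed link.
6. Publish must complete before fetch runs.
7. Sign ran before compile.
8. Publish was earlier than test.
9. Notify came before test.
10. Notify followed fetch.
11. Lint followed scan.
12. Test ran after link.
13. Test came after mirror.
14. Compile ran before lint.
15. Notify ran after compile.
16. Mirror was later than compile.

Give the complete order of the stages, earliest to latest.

link, sign, compile, mirror, scan, lint, archive, publish, fetch, notify, test

The constraints fix every adjacent pair, so only one ordering works:
link → sign → compile → mirror → scan → lint → archive → publish → fetch → notify → test.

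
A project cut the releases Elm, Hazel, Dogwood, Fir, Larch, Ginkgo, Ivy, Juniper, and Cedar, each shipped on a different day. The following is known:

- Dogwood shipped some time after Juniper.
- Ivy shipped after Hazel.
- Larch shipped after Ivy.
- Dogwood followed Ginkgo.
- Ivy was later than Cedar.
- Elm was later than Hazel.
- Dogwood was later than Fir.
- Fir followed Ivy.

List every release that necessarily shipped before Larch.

Cedar, Hazel, Ivy

Directly stated before Larch: Ivy.
Cedar reaches Larch via Cedar → Ivy → Larch.
Hazel reaches Larch via Hazel → Ivy → Larch.
No chain forces Elm (or any of the others) ahead of Larch.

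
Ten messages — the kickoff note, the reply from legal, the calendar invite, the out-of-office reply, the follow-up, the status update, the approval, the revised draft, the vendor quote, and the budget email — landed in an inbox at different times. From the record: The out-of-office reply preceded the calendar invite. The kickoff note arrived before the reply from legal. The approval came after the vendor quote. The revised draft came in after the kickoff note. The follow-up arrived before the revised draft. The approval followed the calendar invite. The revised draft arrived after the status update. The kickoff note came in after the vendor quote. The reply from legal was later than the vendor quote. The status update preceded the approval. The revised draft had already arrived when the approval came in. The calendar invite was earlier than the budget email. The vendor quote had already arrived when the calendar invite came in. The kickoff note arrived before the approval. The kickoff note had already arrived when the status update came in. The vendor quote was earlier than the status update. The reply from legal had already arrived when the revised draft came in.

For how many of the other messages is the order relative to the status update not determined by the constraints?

5

Forced before the status update: the kickoff note and the vendor quote; forced after the status update: the approval and the revised draft.
That leaves the budget email, the calendar invite, the follow-up, the out-of-office reply, and the reply from legal with no forced order relative to the status update — 5.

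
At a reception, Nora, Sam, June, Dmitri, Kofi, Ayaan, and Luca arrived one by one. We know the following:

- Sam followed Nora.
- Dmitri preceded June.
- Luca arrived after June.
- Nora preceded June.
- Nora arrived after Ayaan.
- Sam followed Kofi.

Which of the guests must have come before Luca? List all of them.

Ayaan, Dmitri, June, Nora

Directly stated before Luca: June.
Ayaan reaches Luca via Ayaan → Nora → June → Luca.
Dmitri reaches Luca via Dmitri → June → Luca.
Nora reaches Luca via Nora → June → Luca.
No chain forces Kofi (or any of the others) ahead of Luca.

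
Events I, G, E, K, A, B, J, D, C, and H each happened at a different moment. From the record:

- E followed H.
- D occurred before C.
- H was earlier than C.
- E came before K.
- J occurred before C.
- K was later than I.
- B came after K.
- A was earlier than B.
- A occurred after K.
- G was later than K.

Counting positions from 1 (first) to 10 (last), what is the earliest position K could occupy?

4

E, H, and I must all come before K — 3 forced predecessors.
Nothing else is forced ahead of K, so its earliest slot is position 3 + 1 = 4.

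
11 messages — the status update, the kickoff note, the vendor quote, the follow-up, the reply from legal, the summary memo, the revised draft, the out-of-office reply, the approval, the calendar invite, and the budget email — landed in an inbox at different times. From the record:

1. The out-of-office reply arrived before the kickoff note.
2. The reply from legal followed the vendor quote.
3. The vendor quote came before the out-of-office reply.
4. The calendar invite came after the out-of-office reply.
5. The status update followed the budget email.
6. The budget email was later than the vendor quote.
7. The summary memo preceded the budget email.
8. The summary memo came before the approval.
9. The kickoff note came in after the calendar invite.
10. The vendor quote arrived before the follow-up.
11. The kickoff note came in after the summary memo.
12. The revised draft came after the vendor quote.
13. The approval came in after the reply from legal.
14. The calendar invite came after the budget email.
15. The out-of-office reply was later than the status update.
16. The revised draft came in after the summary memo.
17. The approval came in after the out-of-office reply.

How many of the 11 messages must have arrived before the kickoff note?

6

Directly stated before the kickoff note: the calendar invite, the out-of-office reply, and the summary memo.
The budget email reaches the kickoff note via the budget email → the calendar invite → the kickoff note.
The status update reaches the kickoff note via the status update → the out-of-office reply → the kickoff note.
The vendor quote reaches the kickoff note via the vendor quote → the out-of-office reply → the kickoff note.
No chain forces the revised draft (or any of the others) ahead of the kickoff note.
That's the budget email, the calendar invite, the out-of-office reply, the status update, the summary memo, and the vendor quote — 6 in all.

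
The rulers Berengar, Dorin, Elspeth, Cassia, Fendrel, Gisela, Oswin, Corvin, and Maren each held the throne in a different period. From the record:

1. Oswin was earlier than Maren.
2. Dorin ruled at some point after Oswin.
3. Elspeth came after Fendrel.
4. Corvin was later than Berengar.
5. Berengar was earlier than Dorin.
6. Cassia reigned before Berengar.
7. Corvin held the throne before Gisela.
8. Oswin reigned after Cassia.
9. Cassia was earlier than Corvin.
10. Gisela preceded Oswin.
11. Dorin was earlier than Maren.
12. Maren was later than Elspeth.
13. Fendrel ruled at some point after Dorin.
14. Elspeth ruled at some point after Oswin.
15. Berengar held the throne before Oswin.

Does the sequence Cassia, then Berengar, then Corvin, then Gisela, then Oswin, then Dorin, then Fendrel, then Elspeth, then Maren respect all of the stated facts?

yes

Check each stated constraint against the proposed order — e.g. Cassia is ahead of Oswin; Berengar is ahead of Dorin. Every pair is in the required order; nothing is violated.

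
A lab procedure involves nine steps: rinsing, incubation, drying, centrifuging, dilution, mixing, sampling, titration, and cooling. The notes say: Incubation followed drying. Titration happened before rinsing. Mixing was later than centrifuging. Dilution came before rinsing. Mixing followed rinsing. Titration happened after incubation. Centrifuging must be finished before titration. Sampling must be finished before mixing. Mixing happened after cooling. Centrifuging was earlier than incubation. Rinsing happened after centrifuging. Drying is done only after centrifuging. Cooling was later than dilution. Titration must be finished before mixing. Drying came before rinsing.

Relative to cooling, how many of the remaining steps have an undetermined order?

6

Forced before cooling: dilution; forced after cooling: mixing.
That leaves centrifuging, drying, incubation, rinsing, sampling, and titration with no forced order relative to cooling — 6.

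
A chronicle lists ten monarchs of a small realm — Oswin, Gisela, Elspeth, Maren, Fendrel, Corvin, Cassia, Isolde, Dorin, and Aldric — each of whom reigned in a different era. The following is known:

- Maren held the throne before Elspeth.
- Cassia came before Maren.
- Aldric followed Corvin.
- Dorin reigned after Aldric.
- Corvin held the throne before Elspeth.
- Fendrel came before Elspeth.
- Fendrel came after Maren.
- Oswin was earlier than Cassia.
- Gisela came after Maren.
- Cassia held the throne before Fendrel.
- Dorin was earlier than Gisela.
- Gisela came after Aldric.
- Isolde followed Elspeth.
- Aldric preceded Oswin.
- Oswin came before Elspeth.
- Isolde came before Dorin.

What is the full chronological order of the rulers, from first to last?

The constraints fix every adjacent pair, so only one ordering works:
Corvin → Aldric → Oswin → Cassia → Maren → Fendrel → Elspeth → Isolde → Dorin → Gisela.

Corvin, Aldric, Oswin, Cassia, Maren, Fendrel, Elspeth, Isolde, Dorin, Gisela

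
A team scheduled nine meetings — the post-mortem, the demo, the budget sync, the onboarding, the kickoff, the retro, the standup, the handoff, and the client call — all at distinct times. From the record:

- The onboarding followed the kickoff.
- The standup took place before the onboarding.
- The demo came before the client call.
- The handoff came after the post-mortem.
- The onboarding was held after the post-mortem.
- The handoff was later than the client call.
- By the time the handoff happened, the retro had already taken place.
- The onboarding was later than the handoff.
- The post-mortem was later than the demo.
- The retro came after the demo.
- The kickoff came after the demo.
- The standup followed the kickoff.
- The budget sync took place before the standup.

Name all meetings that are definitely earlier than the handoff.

the client call, the demo, the post-mortem, the retro

Directly stated before the handoff: the client call, the post-mortem, and the retro.
The demo reaches the handoff via the demo → the post-mortem → the handoff.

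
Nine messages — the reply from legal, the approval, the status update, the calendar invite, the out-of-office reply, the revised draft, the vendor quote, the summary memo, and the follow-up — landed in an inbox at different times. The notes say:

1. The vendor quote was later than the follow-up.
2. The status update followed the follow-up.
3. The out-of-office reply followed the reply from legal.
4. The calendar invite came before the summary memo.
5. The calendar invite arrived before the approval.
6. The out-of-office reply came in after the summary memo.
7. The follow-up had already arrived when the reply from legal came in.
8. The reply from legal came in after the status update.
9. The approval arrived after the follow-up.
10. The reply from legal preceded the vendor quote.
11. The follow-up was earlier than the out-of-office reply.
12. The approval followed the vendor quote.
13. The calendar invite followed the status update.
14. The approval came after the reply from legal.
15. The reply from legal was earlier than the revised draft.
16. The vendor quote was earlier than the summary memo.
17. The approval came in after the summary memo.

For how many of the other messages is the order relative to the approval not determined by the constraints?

2

Forced before the approval: the calendar invite, the follow-up, the reply from legal, the status update, the summary memo, and the vendor quote.
That leaves the out-of-office reply and the revised draft with no forced order relative to the approval — 2.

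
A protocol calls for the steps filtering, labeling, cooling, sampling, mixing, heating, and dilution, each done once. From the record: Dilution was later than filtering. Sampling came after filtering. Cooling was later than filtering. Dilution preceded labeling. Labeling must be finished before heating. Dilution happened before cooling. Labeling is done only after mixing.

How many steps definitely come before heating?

4

Directly stated before heating: labeling.
Dilution reaches heating via dilution → labeling → heating.
Filtering reaches heating via filtering → dilution → labeling → heating.
Mixing reaches heating via mixing → labeling → heating.
No chain forces sampling (or any of the others) ahead of heating.
That's dilution, filtering, labeling, and mixing — 4 in all.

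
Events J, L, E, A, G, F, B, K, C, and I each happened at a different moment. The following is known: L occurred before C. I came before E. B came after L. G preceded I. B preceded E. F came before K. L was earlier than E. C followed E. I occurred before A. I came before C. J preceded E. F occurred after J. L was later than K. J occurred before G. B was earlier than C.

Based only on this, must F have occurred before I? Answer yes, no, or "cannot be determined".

No chain of stated constraints runs from F to I, and none runs from I to F either.
So the relative order of F and I is not fixed by the given facts.

cannot be determined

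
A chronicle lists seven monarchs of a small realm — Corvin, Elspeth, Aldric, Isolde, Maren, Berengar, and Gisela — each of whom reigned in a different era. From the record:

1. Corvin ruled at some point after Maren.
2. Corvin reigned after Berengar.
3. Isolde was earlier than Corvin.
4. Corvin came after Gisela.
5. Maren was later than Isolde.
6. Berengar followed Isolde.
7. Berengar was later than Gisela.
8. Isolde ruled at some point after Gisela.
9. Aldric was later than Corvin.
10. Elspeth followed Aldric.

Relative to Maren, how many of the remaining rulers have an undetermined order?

1

Forced before Maren: Gisela and Isolde; forced after Maren: Aldric, Corvin, and Elspeth.
That leaves Berengar with no forced order relative to Maren — 1.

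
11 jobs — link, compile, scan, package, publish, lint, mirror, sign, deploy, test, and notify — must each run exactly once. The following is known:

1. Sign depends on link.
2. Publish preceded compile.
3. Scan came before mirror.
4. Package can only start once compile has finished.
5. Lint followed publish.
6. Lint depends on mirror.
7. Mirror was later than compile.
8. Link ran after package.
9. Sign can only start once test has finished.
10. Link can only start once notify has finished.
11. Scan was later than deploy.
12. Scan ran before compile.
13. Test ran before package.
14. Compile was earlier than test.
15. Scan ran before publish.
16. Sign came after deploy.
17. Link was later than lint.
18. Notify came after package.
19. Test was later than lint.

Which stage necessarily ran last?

sign

Every other stage has a chain of constraints placing it before sign, so sign is last.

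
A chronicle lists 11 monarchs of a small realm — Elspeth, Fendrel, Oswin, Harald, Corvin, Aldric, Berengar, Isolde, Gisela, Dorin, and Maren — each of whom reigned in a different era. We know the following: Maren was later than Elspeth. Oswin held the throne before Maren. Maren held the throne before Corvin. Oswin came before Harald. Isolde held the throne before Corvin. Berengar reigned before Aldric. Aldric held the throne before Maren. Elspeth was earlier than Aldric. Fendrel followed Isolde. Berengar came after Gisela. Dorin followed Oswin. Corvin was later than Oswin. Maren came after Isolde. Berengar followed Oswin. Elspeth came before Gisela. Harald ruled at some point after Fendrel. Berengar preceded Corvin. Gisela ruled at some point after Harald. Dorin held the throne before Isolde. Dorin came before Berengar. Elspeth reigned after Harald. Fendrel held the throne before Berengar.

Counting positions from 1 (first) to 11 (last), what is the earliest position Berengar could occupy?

8

Dorin, Elspeth, Fendrel, Gisela, Harald, Isolde, and Oswin must all come before Berengar — 7 forced predecessors.
Nothing else is forced ahead of Berengar, so their earliest slot is position 7 + 1 = 8.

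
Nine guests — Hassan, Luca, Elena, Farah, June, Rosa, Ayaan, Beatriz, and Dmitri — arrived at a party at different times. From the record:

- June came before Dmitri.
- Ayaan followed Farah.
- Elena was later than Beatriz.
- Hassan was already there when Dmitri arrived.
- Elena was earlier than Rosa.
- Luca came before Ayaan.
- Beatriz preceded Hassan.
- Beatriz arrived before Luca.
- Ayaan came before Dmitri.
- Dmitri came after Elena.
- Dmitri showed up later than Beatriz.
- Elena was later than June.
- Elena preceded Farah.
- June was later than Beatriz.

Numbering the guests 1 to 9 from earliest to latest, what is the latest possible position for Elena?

5

Elena must come before Ayaan, Dmitri, Farah, and Rosa — 4 guests forced after them.
Everything else can be placed before Elena in some valid order, so Elena can sit as late as position 9 − 4 = 5.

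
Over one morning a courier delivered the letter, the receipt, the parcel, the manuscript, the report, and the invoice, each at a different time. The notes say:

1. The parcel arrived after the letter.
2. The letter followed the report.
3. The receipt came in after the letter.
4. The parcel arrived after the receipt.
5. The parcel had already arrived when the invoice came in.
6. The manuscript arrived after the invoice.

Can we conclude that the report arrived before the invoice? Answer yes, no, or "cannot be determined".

yes

Chain the constraints: the report → the letter → the parcel → the invoice. Each link is directly stated, so the report comes before the invoice.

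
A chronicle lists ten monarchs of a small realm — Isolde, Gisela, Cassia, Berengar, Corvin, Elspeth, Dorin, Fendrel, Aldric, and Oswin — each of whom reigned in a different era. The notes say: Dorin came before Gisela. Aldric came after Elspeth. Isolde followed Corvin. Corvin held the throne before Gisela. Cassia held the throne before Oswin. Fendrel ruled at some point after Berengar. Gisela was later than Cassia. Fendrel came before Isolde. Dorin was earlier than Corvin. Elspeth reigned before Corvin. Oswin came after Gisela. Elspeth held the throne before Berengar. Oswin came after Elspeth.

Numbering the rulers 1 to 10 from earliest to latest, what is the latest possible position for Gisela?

Gisela must come before Oswin — 1 ruler forced after them.
Everything else can be placed before Gisela in some valid order, so Gisela can sit as late as position 10 − 1 = 9.

9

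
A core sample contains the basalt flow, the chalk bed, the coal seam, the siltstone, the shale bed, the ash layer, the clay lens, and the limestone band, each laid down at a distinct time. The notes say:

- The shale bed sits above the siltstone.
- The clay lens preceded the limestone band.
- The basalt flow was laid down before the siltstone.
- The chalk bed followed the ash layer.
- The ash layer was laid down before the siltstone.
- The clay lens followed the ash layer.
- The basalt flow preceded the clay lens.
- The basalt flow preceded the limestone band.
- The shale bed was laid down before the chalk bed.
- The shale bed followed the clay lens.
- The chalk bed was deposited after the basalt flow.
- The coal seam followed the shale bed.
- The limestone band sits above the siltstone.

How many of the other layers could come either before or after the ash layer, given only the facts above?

Forced after the ash layer: the chalk bed, the clay lens, the coal seam, the limestone band, the shale bed, and the siltstone.
That leaves the basalt flow with no forced order relative to the ash layer — 1.

1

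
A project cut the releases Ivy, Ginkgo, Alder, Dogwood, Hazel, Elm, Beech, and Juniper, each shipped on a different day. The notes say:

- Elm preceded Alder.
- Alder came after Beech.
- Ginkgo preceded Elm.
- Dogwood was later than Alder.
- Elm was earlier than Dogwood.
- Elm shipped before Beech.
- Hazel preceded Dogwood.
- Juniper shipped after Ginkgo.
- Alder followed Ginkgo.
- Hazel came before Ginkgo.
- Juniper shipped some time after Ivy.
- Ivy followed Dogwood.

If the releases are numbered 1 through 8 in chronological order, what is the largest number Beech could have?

Beech must come before Alder, Dogwood, Ivy, and Juniper — 4 releases forced after it.
Everything else can be placed before Beech in some valid order, so Beech can sit as late as position 8 − 4 = 4.

4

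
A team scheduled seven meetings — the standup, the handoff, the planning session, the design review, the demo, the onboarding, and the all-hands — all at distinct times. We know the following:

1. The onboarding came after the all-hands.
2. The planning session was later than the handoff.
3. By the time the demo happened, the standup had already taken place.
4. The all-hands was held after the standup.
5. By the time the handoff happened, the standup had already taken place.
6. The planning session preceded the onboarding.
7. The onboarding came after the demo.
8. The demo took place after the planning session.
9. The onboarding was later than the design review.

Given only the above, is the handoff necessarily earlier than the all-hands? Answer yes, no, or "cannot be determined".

No chain of stated constraints runs from the handoff to the all-hands, and none runs from the all-hands to the handoff either.
So the relative order of the handoff and the all-hands is not fixed by the given facts.

cannot be determined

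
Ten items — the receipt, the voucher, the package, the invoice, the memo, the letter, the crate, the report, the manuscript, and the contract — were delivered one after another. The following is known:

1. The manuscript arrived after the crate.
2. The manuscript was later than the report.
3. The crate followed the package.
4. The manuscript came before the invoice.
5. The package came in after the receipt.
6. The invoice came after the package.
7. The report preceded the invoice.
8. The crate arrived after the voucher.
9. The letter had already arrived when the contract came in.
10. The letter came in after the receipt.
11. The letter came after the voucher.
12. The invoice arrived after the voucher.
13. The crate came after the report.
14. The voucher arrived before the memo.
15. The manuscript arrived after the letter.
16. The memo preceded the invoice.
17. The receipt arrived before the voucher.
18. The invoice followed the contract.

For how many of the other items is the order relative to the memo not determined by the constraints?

Forced before the memo: the receipt and the voucher; forced after the memo: the invoice.
That leaves the contract, the crate, the letter, the manuscript, the package, and the report with no forced order relative to the memo — 6.

6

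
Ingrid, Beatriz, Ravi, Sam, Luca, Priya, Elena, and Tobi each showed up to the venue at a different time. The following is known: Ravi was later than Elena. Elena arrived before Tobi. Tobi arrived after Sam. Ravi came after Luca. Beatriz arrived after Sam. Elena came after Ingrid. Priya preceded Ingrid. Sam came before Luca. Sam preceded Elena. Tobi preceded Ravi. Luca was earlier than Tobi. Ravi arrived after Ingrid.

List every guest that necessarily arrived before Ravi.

Directly stated before Ravi: Elena, Ingrid, Luca, and Tobi.
Priya reaches Ravi via Priya → Ingrid → Ravi.
Sam reaches Ravi via Sam → Luca → Ravi.
No chain forces Beatriz ahead of Ravi.

Elena, Ingrid, Luca, Priya, Sam, Tobi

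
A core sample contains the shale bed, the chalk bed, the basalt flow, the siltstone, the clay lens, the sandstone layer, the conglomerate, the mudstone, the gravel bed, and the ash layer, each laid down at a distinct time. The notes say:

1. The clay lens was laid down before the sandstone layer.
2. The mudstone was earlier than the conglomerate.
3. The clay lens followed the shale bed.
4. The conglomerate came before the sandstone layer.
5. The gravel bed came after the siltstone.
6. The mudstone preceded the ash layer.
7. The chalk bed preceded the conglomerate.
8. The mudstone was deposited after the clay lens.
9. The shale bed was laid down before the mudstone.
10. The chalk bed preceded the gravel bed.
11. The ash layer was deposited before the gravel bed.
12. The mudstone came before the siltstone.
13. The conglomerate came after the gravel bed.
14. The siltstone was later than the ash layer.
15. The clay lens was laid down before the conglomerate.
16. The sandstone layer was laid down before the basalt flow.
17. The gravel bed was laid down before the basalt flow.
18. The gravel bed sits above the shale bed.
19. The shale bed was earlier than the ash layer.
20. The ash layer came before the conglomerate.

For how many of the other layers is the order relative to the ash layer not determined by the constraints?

1

Forced before the ash layer: the clay lens, the mudstone, and the shale bed; forced after the ash layer: the basalt flow, the conglomerate, the gravel bed, the sandstone layer, and the siltstone.
That leaves the chalk bed with no forced order relative to the ash layer — 1.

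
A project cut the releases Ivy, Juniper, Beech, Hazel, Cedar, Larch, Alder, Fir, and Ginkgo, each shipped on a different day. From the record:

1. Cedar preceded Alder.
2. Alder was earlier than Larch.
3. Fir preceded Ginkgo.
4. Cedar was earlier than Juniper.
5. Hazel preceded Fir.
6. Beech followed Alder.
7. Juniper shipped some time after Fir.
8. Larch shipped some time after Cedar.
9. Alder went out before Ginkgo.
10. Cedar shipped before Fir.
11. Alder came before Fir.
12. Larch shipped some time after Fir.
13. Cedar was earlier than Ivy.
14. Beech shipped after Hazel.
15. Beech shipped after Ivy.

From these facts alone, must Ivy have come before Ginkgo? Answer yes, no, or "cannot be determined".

No chain of stated constraints runs from Ivy to Ginkgo, and none runs from Ginkgo to Ivy either.
So the relative order of Ivy and Ginkgo is not fixed by the given facts.

cannot be determined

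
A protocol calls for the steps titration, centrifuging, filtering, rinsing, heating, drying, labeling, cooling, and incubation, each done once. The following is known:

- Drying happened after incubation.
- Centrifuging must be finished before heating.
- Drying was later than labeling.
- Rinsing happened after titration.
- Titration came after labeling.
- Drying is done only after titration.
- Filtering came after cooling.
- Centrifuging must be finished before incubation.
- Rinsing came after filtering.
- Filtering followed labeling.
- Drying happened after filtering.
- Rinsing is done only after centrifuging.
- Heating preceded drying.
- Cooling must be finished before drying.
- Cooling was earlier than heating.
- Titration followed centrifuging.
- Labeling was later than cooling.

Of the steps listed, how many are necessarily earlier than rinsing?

Directly stated before rinsing: centrifuging, filtering, and titration.
Cooling reaches rinsing via cooling → filtering → rinsing.
Labeling reaches rinsing via labeling → filtering → rinsing.
No chain forces drying (or any of the others) ahead of rinsing.
That's centrifuging, cooling, filtering, labeling, and titration — 5 in all.

5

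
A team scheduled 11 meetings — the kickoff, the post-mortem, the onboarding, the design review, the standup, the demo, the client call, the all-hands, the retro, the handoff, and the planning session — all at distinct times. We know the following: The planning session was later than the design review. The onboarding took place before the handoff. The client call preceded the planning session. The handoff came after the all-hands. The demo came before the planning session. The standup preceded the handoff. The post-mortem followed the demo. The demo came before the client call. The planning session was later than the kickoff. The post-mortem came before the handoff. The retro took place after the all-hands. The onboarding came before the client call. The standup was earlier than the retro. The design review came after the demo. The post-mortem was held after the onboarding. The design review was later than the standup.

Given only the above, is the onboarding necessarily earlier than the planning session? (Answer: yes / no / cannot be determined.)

Chain the constraints: the onboarding → the client call → the planning session. Each link is directly stated, so the onboarding comes before the planning session.

yes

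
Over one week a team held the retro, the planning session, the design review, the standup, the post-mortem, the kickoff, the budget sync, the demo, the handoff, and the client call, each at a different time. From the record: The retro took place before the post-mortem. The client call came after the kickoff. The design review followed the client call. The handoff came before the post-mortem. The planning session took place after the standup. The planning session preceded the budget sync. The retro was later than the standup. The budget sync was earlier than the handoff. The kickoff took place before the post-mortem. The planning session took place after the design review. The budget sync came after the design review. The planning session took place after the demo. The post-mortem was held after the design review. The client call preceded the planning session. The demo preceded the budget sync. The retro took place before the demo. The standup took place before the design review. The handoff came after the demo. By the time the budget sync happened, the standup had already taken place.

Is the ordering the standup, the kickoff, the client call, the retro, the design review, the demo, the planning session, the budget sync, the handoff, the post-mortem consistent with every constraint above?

yes

Check each stated constraint against the proposed order — e.g. the standup is ahead of the budget sync; the kickoff is ahead of the post-mortem. Every pair is in the required order; nothing is violated.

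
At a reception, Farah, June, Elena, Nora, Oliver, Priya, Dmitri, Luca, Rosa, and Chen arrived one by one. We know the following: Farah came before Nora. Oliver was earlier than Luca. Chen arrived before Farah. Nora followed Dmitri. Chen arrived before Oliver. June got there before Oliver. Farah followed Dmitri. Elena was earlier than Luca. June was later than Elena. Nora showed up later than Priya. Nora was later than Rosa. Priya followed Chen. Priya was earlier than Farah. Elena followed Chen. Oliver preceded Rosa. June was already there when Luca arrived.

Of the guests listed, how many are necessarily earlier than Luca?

4

Directly stated before Luca: Elena, June, and Oliver.
Chen reaches Luca via Chen → Elena → Luca.
No chain forces Priya (or any of the others) ahead of Luca.
That's Chen, Elena, June, and Oliver — 4 in all.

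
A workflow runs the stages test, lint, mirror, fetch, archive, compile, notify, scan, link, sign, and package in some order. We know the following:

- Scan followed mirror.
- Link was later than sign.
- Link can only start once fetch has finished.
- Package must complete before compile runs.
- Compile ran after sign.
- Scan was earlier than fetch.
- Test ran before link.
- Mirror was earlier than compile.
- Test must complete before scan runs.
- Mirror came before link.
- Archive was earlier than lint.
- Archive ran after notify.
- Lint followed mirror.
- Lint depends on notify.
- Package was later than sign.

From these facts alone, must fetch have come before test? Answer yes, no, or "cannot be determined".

no

Tracing the constraints gives test → scan → fetch, so test must come before fetch.
That means fetch cannot be before test.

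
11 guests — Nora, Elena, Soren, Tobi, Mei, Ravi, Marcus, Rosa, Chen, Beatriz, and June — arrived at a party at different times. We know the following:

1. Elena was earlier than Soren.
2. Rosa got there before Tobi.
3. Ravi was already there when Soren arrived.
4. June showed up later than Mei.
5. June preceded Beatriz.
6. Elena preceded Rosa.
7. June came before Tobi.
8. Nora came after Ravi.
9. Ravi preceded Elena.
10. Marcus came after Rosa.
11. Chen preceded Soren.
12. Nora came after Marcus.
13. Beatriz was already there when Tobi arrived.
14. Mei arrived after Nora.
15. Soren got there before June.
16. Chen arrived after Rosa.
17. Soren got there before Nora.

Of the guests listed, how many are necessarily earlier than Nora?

Directly stated before Nora: Marcus, Ravi, and Soren.
Chen reaches Nora via Chen → Soren → Nora.
Elena reaches Nora via Elena → Soren → Nora.
Rosa reaches Nora via Rosa → Marcus → Nora.
No chain forces Mei (or any of the others) ahead of Nora.
That's Chen, Elena, Marcus, Ravi, Rosa, and Soren — 6 in all.

6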